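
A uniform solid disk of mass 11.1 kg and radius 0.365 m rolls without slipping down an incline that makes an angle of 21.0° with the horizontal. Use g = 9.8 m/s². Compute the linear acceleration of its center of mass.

a ≈ 2.34 m/s²

Translation along the incline: Mg sinθ − f = Ma.
Rotation about the center: fR = Iα with I = ½MR². No-slip gives a = αR, so f = (I/R²)a = (1/2)M a.
Substituting: Mg sinθ = (1 + 0.5000)Ma, so a = g sinθ/(1 + 0.5000) = (9.8) sin 21.0° / 1.500 = 2.341 m/s².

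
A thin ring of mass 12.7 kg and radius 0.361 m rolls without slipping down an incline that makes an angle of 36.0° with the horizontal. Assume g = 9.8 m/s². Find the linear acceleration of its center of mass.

Translation along the incline: Mg sinθ − f = Ma.
Rotation about the center: fR = Iα with I = MR². No-slip gives a = αR, so f = (I/R²)a = M a.
Substituting: Mg sinθ = (1 + 1.000)Ma, so a = g sinθ/(1 + 1.000) = (9.8) sin 36.0° / 2.000 = 2.880 m/s².

a ≈ 2.88 m/s²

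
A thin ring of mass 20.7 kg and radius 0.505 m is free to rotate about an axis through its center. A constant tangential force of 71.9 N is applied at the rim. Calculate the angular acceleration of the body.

I = MR² = (20.7)(0.505)² = 5.279 kg·m².
τ = F R = (71.9)(0.505) = 36.31 N·m.
From τ = Iα: α = 36.31/5.279 = 6.878 rad/s².

α ≈ 6.88 rad/s²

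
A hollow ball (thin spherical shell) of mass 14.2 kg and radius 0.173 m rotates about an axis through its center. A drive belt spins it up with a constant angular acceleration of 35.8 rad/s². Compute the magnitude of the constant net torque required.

I = (2/3)MR² = (2/3)(14.2)(0.173)² = 0.2833 kg·m².
τ = Iα = (0.2833)(35.80) = 10.14 N·m.

τ ≈ 10.1 N·m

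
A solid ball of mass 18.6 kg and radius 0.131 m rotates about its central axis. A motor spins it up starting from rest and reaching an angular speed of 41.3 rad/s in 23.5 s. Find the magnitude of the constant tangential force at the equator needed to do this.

F ≈ 1.71 N

I = (2/5)MR² = (2/5)(18.6)(0.131)² = 0.1277 kg·m².
α = Δω/Δt = (41.3 − 0)/23.5 = 1.757 rad/s².
The required torque is τ = Iα = (0.1277)(1.757) = 0.2244 N·m.
A tangential force at the equator gives τ = FR, so F = τ/R = 0.2244/0.131 = 1.713 N.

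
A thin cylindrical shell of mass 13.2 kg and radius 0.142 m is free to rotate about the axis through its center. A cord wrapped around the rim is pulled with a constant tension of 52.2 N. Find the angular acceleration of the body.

I = MR² = (13.2)(0.142)² = 0.2662 kg·m².
τ = F R = (52.2)(0.142) = 7.412 N·m.
Newton's second law for rotation, τ = Iα, gives α = τ/I = 7.412/0.2662 = 27.85 rad/s².

α ≈ 27.8 rad/s²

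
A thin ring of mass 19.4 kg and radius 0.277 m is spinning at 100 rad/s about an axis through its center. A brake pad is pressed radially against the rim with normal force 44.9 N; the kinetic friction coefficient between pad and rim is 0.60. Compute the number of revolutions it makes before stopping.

I = MR² = (19.4)(0.277)² = 1.489 kg·m².
Friction force f = μN = (0.60)(44.9) = 26.94 N at the rim; torque magnitude τ = fR = 7.462 N·m, opposing ω.
|α| = τ/I = 7.462/1.489 = 5.013 rad/s² (deceleration).
ω² = ω₀² − 2|α|θ with ω = 0 ⇒ θ = ω₀²/(2|α|) = 997.4 rad = 158.7 rev.

≈ 159 revolutions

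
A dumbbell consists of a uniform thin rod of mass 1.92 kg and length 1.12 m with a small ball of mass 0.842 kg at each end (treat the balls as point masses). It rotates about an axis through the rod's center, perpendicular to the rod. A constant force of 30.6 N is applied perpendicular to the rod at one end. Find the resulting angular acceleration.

I_rod = (1/12)ML² = (1/12)(1.92)(1.12)² = 0.2007 kg·m².
I_balls = 2·m·(L/2)² = 2(0.842)(0.5600)² = 0.5281 kg·m².
Total I = 0.7288 kg·m².
τ = F·(L/2) = (30.6)(0.560) = 17.14 N·m.
α = τ/I = 17.14/0.7288 = 23.51 rad/s².

α ≈ 23.5 rad/s²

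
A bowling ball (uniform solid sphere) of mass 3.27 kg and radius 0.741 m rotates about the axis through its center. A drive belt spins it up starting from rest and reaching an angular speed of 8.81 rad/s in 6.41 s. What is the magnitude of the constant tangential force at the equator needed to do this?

F ≈ 1.33 N

I = (2/5)MR² = (2/5)(3.27)(0.741)² = 0.7182 kg·m².
α = Δω/Δt = (8.81 − 0)/6.41 = 1.374 rad/s².
The required torque is τ = Iα = (0.7182)(1.374) = 0.9871 N·m.
A tangential force at the equator gives τ = FR, so F = τ/R = 0.9871/0.741 = 1.332 N.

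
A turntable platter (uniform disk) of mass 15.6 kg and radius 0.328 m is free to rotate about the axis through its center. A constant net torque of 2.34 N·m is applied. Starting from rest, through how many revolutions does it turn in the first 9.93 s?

I = ½MR² = (1/2)(15.6)(0.328)² = 0.8392 kg·m².
α = τ/I = 2.34/0.8392 = 2.789 rad/s².
θ = ½αt² = ½(2.789)(9.93)² = 137.5 rad.
Revolutions = θ/(2π) = 21.88.

≈ 21.9 revolutions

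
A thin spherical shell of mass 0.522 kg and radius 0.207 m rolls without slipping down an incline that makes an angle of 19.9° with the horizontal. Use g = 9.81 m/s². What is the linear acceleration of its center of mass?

Translation along the incline: Mg sinθ − f = Ma.
Rotation about the center: fR = Iα with I = (2/3)MR². No-slip gives a = αR, so f = (I/R²)a = (2/3)M a.
Substituting: Mg sinθ = (1 + 0.6667)Ma, so a = g sinθ/(1 + 0.6667) = (9.81) sin 19.9° / 1.667 = 2.003 m/s².

a ≈ 2.00 m/s²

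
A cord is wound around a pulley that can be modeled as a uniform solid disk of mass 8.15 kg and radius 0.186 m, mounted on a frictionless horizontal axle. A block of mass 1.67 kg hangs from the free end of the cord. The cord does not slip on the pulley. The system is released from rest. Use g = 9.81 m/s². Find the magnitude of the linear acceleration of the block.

a ≈ 2.85 m/s²

I = ½MR² = (1/2)(8.15)(0.186)² = 0.1410 kg·m².
Block: mg − T = ma. Pulley: TR = Iα. No-slip: a = αR, so T = (I/R²)a = 4.075·a.
Then mg = (m + 4.075)a, so a = (1.67)(9.81)/(1.67 + 4.075) = 2.852 m/s².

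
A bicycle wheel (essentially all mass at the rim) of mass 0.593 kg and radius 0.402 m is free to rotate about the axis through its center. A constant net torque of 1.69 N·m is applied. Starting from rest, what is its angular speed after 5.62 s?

ω ≈ 99.1 rad/s

I = MR² = (0.593)(0.402)² = 0.09583 kg·m².
α = τ/I = 1.69/0.09583 = 17.64 rad/s².
ω = ω₀ + αt = 0 + (17.64)(5.62) = 99.11 rad/s.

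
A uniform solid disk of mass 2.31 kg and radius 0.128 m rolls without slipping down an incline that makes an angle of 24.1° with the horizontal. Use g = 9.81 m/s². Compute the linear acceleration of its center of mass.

a ≈ 2.67 m/s²

Translation along the incline: Mg sinθ − f = Ma.
Rotation about the center: fR = Iα with I = ½MR². No-slip gives a = αR, so f = (I/R²)a = (1/2)M a.
Substituting: Mg sinθ = (1 + 0.5000)Ma, so a = g sinθ/(1 + 0.5000) = (9.81) sin 24.1° / 1.500 = 2.670 m/s².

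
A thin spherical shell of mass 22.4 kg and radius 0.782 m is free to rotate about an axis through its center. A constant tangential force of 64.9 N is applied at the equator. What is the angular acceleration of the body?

I = (2/3)MR² = (2/3)(22.4)(0.782)² = 9.132 kg·m².
τ = F R = (64.9)(0.782) = 50.75 N·m.
Newton's second law for rotation, τ = Iα, gives α = τ/I = 50.75/9.132 = 5.558 rad/s².

α ≈ 5.56 rad/s²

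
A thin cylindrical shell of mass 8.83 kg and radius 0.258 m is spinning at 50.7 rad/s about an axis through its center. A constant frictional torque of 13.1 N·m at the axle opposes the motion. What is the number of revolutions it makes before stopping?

I = MR² = (8.83)(0.258)² = 0.5878 kg·m².
The net torque has magnitude 13.1 N·m, opposing ω.
|α| = τ/I = 13.10/0.5878 = 22.29 rad/s² (deceleration).
ω² = ω₀² − 2|α|θ with ω = 0 ⇒ θ = ω₀²/(2|α|) = 57.67 rad = 9.178 rev.

≈ 9.18 revolutions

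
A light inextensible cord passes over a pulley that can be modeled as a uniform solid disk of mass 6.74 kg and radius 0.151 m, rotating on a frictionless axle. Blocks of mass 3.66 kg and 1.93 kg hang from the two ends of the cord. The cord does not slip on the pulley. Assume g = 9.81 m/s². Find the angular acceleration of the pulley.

α ≈ 12.5 rad/s²

I = ½MR² = (1/2)(6.74)(0.151)² = 0.07684 kg·m².
Heavier block: m₁g − T₁ = m₁a. Lighter block: T₂ − m₂g = m₂a.
Pulley: (T₁ − T₂)R = Iα = I(a/R), so T₁ − T₂ = (I/R²)a = (1/2)M_p a = 3.370·a.
Adding the three: (m₁ − m₂)g = (m₁ + m₂ + 3.370)a, so a = (3.66 − 1.93)(9.81)/(3.66 + 1.93 + 3.370) = 1.894 m/s².
α = a/R = 1.894/0.151 = 12.54 rad/s².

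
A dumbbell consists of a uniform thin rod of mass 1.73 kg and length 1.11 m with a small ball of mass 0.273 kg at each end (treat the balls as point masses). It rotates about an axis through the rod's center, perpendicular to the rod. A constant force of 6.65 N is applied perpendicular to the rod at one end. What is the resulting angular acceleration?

I_rod = (1/12)ML² = (1/12)(1.73)(1.11)² = 0.1776 kg·m².
I_balls = 2·m·(L/2)² = 2(0.273)(0.5550)² = 0.1682 kg·m².
Total I = 0.3458 kg·m².
τ = F·(L/2) = (6.65)(0.555) = 3.691 N·m.
α = τ/I = 3.691/0.3458 = 10.67 rad/s².

α ≈ 10.7 rad/s²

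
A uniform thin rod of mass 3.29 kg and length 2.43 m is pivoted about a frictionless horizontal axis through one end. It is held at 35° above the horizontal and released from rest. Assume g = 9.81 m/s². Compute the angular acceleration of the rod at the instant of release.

About the pivot, I = (1/3)ML² = (1/3)(3.29)(2.43)² = 6.476 kg·m².
The weight acts at the center, a distance L/2 = 1.215 m from the pivot; τ = Mg(L/2) cos 35° = 32.12 N·m.
α = τ/I = 32.12/6.476 = 4.960 rad/s².
(Equivalently α = (3g/(2L)) cos 35° = 4.960 rad/s².)

α ≈ 4.96 rad/s²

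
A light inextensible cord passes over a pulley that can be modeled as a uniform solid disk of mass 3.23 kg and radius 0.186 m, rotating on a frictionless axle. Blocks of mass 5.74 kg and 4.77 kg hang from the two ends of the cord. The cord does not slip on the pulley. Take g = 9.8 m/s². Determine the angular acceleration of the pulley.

α ≈ 4.22 rad/s²

I = ½MR² = (1/2)(3.23)(0.186)² = 0.05587 kg·m².
Heavier block: m₁g − T₁ = m₁a. Lighter block: T₂ − m₂g = m₂a.
Pulley: (T₁ − T₂)R = Iα = I(a/R), so T₁ − T₂ = (I/R²)a = (1/2)M_p a = 1.615·a.
Adding the three: (m₁ − m₂)g = (m₁ + m₂ + 1.615)a, so a = (5.74 − 4.77)(9.8)/(5.74 + 4.77 + 1.615) = 0.7840 m/s².
α = a/R = 0.7840/0.186 = 4.215 rad/s².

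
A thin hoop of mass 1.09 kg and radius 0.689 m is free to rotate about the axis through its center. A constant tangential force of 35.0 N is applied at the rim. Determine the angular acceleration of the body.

α ≈ 46.6 rad/s²

I = MR² = (1.09)(0.689)² = 0.5174 kg·m².
τ = F R = (35.0)(0.689) = 24.11 N·m.
Newton's second law for rotation, τ = Iα, gives α = τ/I = 24.11/0.5174 = 46.60 rad/s².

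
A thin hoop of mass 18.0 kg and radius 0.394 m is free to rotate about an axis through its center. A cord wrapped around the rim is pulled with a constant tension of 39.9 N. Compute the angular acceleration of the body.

I = MR² = (18.0)(0.394)² = 2.794 kg·m².
τ = F R = (39.9)(0.394) = 15.72 N·m.
From τ = Iα: α = 15.72/2.794 = 5.626 rad/s².

α ≈ 5.63 rad/s²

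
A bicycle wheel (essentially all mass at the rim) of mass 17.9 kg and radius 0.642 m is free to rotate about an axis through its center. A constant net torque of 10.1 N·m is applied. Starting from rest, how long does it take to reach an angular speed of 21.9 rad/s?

t ≈ 16.0 s

I = MR² = (17.9)(0.642)² = 7.378 kg·m².
α = τ/I = 10.1/7.378 = 1.369 rad/s².
ω = αt ⇒ t = ω/α = 21.9/1.369 = 16.00 s.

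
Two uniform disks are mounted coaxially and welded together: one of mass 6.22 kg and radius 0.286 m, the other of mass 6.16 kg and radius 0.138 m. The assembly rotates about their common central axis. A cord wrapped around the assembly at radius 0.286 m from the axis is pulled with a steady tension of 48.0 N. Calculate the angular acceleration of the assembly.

I = ½M₁R₁² + ½M₂R₂² = ½(6.22)(0.286)² + ½(6.16)(0.138)² = 0.3130 kg·m².
τ = F r = (48.0)(0.286) = 13.73 N·m.
α = τ/I = 13.73/0.3130 = 43.85 rad/s².

α ≈ 43.9 rad/s²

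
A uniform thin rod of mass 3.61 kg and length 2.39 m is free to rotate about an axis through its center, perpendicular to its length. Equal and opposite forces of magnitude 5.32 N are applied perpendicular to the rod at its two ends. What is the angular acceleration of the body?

α ≈ 7.40 rad/s²

I = (1/12)ML² = (1/12)(3.61)(2.39)² = 1.718 kg·m².
The couple gives τ = F·(L/2) + F·(L/2) = F L = (5.32)(2.39) = 12.71 N·m.
From τ = Iα: α = 12.71/1.718 = 7.399 rad/s².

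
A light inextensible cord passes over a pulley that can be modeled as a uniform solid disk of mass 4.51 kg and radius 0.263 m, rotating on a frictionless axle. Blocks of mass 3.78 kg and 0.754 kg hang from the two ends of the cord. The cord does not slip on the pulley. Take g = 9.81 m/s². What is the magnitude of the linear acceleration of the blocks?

a ≈ 4.37 m/s²

I = ½MR² = (1/2)(4.51)(0.263)² = 0.1560 kg·m².
Heavier block: m₁g − T₁ = m₁a. Lighter block: T₂ − m₂g = m₂a.
Pulley: (T₁ − T₂)R = Iα = I(a/R), so T₁ − T₂ = (I/R²)a = (1/2)M_p a = 2.255·a.
Adding the three: (m₁ − m₂)g = (m₁ + m₂ + 2.255)a, so a = (3.78 − 0.754)(9.81)/(3.78 + 0.754 + 2.255) = 4.373 m/s².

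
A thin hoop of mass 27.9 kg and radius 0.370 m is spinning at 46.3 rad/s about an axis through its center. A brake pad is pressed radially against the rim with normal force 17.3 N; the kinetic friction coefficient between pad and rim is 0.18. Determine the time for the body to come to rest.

t ≈ 153 s

I = MR² = (27.9)(0.370)² = 3.820 kg·m².
Friction force f = μN = (0.18)(17.3) = 3.114 N at the rim; torque magnitude τ = fR = 1.152 N·m, opposing ω.
|α| = τ/I = 1.152/3.820 = 0.3017 rad/s² (deceleration).
0 = ω₀ − |α|t ⇒ t = ω₀/|α| = 46.3/0.3017 = 153.5 s.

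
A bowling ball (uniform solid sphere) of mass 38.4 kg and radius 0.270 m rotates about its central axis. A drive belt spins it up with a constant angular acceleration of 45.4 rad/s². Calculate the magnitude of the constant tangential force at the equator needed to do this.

I = (2/5)MR² = (2/5)(38.4)(0.270)² = 1.120 kg·m².
The required torque is τ = Iα = (1.120)(45.40) = 50.84 N·m.
A tangential force at the equator gives τ = FR, so F = τ/R = 50.84/0.270 = 188.3 N.

F ≈ 188 N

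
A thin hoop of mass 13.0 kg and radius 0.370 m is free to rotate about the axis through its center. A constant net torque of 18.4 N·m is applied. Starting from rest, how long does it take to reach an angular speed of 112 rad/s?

I = MR² = (13.0)(0.370)² = 1.780 kg·m².
α = τ/I = 18.4/1.780 = 10.34 rad/s².
ω = αt ⇒ t = ω/α = 112/10.34 = 10.83 s.

t ≈ 10.8 s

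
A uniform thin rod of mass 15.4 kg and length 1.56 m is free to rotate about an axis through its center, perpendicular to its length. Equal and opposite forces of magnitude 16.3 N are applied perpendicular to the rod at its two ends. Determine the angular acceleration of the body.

I = (1/12)ML² = (1/12)(15.4)(1.56)² = 3.123 kg·m².
The couple gives τ = F·(L/2) + F·(L/2) = F L = (16.3)(1.56) = 25.43 N·m.
Newton's second law for rotation, τ = Iα, gives α = τ/I = 25.43/3.123 = 8.142 rad/s².

α ≈ 8.14 rad/s²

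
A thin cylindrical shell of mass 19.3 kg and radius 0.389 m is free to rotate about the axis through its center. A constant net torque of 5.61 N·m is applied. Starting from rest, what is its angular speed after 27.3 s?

I = MR² = (19.3)(0.389)² = 2.920 kg·m².
α = τ/I = 5.61/2.920 = 1.921 rad/s².
ω = ω₀ + αt = 0 + (1.921)(27.3) = 52.44 rad/s.

ω ≈ 52.4 rad/s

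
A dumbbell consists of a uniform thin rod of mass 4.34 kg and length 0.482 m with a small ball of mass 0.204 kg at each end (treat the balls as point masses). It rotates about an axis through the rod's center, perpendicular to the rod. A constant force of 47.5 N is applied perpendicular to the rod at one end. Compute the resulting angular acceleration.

α ≈ 106 rad/s²

I_rod = (1/12)ML² = (1/12)(4.34)(0.482)² = 0.08402 kg·m².
I_balls = 2·m·(L/2)² = 2(0.204)(0.2410)² = 0.02370 kg·m².
Total I = 0.1077 kg·m².
τ = F·(L/2) = (47.5)(0.241) = 11.45 N·m.
α = τ/I = 11.45/0.1077 = 106.3 rad/s².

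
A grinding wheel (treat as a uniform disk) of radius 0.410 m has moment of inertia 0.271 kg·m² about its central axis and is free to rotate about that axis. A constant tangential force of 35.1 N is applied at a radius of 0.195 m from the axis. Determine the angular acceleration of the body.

α ≈ 25.3 rad/s²

τ = F·r = (35.1)(0.195) = 6.845 N·m.
Newton's second law for rotation, τ = Iα, gives α = τ/I = 6.845/0.2710 = 25.26 rad/s².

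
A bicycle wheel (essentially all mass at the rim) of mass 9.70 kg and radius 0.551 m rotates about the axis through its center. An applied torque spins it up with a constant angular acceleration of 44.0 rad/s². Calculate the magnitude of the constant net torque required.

τ ≈ 130 N·m

I = MR² = (9.70)(0.551)² = 2.945 kg·m².
τ = Iα = (2.945)(44.00) = 129.6 N·m.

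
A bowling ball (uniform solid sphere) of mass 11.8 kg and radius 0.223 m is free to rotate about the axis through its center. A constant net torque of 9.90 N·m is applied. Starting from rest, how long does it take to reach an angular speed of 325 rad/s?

I = (2/5)MR² = (2/5)(11.8)(0.223)² = 0.2347 kg·m².
α = τ/I = 9.90/0.2347 = 42.18 rad/s².
ω = αt ⇒ t = ω/α = 325/42.18 = 7.705 s.

t ≈ 7.71 s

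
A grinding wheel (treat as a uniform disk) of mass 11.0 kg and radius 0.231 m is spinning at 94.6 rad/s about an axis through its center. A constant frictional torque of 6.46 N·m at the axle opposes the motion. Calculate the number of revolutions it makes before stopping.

≈ 32.4 revolutions

I = ½MR² = (1/2)(11.0)(0.231)² = 0.2935 kg·m².
The net torque has magnitude 6.46 N·m, opposing ω.
|α| = τ/I = 6.460/0.2935 = 22.01 rad/s² (deceleration).
ω² = ω₀² − 2|α|θ with ω = 0 ⇒ θ = ω₀²/(2|α|) = 203.3 rad = 32.35 rev.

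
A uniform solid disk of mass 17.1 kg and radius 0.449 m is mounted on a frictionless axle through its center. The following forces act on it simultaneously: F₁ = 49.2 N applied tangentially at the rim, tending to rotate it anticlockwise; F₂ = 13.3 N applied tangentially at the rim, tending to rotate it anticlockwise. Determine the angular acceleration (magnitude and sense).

α ≈ 16.3 rad/s², anticlockwise

I = ½MR² = (1/2)(17.1)(0.449)² = 1.724 kg·m².
Taking anticlockwise as positive: τ₁ = +(49.2)(0.449) = +22.09 N·m; τ₂ = +(13.3)(0.449) = +5.972 N·m.
Net torque τ = 28.06 N·m.
α = τ/I = 28.06/1.724 = 16.28 rad/s².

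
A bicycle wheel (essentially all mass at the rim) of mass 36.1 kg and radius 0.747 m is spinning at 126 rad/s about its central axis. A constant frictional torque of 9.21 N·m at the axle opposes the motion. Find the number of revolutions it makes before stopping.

I = MR² = (36.1)(0.747)² = 20.14 kg·m².
The net torque has magnitude 9.21 N·m, opposing ω.
|α| = τ/I = 9.210/20.14 = 0.4572 rad/s² (deceleration).
ω² = ω₀² − 2|α|θ with ω = 0 ⇒ θ = ω₀²/(2|α|) = 17360 rad = 2763 rev.

≈ 2760 revolutions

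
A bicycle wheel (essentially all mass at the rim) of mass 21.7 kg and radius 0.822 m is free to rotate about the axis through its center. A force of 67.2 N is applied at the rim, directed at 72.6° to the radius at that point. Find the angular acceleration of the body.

I = MR² = (21.7)(0.822)² = 14.66 kg·m².
Only the tangential component produces torque: τ = F R sinθ = (67.2)(0.822) sin 72.6° = 52.71 N·m.
From τ = Iα: α = 52.71/14.66 = 3.595 rad/s².

α ≈ 3.59 rad/s²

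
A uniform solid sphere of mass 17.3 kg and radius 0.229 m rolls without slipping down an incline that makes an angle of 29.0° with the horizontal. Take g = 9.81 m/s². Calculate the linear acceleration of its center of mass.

Translation along the incline: Mg sinθ − f = Ma.
Rotation about the center: fR = Iα with I = (2/5)MR². No-slip gives a = αR, so f = (I/R²)a = (2/5)M a.
Substituting: Mg sinθ = (1 + 0.4000)Ma, so a = g sinθ/(1 + 0.4000) = (9.81) sin 29.0° / 1.400 = 3.397 m/s².

a ≈ 3.40 m/s²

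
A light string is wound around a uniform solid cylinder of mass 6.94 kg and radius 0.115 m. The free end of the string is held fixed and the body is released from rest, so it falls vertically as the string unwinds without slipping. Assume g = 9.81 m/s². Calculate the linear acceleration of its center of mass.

a ≈ 6.54 m/s²

Translation: Mg − T = Ma. Rotation about the center: TR = Iα with I = ½MR².
With a = αR: T = (I/R²)a = (1/2)M a, so Mg = (1 + 0.5000)Ma.
a = g/(1 + 0.5000) = 9.81/1.500 = 6.540 m/s².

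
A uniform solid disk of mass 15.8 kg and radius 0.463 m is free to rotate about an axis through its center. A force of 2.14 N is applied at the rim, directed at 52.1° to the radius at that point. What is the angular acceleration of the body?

α ≈ 0.462 rad/s²

I = ½MR² = (1/2)(15.8)(0.463)² = 1.694 kg·m².
Only the tangential component produces torque: τ = F R sinθ = (2.14)(0.463) sin 52.1° = 0.7818 N·m.
From τ = Iα: α = 0.7818/1.694 = 0.4617 rad/s².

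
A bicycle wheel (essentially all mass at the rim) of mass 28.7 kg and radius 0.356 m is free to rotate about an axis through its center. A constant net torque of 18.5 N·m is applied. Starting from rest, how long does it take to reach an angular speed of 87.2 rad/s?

t ≈ 17.1 s

I = MR² = (28.7)(0.356)² = 3.637 kg·m².
α = τ/I = 18.5/3.637 = 5.086 rad/s².
ω = αt ⇒ t = ω/α = 87.2/5.086 = 17.14 s.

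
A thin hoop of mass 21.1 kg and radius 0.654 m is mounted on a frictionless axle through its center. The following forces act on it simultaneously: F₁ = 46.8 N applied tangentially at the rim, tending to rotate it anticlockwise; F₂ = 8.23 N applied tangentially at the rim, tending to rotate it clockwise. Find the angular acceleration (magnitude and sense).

α ≈ 2.80 rad/s², anticlockwise

I = MR² = (21.1)(0.654)² = 9.025 kg·m².
Taking anticlockwise as positive: τ₁ = +(46.8)(0.654) = +30.61 N·m; τ₂ = −(8.23)(0.654) = −5.382 N·m.
Net torque τ = 25.22 N·m.
α = τ/I = 25.22/9.025 = 2.795 rad/s².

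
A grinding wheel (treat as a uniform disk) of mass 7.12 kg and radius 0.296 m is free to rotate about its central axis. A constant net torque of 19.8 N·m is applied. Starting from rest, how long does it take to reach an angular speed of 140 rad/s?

t ≈ 2.21 s

I = ½MR² = (1/2)(7.12)(0.296)² = 0.3119 kg·m².
α = τ/I = 19.8/0.3119 = 63.48 rad/s².
ω = αt ⇒ t = ω/α = 140/63.48 = 2.205 s.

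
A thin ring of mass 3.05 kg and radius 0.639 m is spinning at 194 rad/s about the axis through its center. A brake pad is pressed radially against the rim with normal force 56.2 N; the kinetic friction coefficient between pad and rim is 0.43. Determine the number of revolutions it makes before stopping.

I = MR² = (3.05)(0.639)² = 1.245 kg·m².
Friction force f = μN = (0.43)(56.2) = 24.17 N at the rim; torque magnitude τ = fR = 15.44 N·m, opposing ω.
|α| = τ/I = 15.44/1.245 = 12.40 rad/s² (deceleration).
ω² = ω₀² − 2|α|θ with ω = 0 ⇒ θ = ω₀²/(2|α|) = 1518 rad = 241.5 rev.

≈ 242 revolutions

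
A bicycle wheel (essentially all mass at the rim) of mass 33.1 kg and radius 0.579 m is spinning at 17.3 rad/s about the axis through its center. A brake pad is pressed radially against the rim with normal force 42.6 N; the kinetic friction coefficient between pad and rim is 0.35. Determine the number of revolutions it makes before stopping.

I = MR² = (33.1)(0.579)² = 11.10 kg·m².
Friction force f = μN = (0.35)(42.6) = 14.91 N at the rim; torque magnitude τ = fR = 8.633 N·m, opposing ω.
|α| = τ/I = 8.633/11.10 = 0.7780 rad/s² (deceleration).
ω² = ω₀² − 2|α|θ with ω = 0 ⇒ θ = ω₀²/(2|α|) = 192.3 rad = 30.61 rev.

≈ 30.6 revolutions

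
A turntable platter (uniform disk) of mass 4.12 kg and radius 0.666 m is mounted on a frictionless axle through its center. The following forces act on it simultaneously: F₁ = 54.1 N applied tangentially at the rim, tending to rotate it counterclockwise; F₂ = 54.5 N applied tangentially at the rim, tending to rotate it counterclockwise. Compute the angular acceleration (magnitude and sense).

α ≈ 79.2 rad/s², counterclockwise

I = ½MR² = (1/2)(4.12)(0.666)² = 0.9137 kg·m².
Taking counterclockwise as positive: τ₁ = +(54.1)(0.666) = +36.03 N·m; τ₂ = +(54.5)(0.666) = +36.30 N·m.
Net torque τ = 72.33 N·m.
α = τ/I = 72.33/0.9137 = 79.16 rad/s².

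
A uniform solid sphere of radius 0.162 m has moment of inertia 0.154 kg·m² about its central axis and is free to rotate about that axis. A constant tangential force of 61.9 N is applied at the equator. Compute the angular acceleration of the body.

τ = F R = (61.9)(0.162) = 10.03 N·m.
From τ = Iα: α = 10.03/0.1540 = 65.12 rad/s².

α ≈ 65.1 rad/s²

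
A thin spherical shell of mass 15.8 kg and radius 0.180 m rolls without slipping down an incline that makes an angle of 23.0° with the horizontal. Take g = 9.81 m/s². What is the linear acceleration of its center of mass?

Translation along the incline: Mg sinθ − f = Ma.
Rotation about the center: fR = Iα with I = (2/3)MR². No-slip gives a = αR, so f = (I/R²)a = (2/3)M a.
Substituting: Mg sinθ = (1 + 0.6667)Ma, so a = g sinθ/(1 + 0.6667) = (9.81) sin 23.0° / 1.667 = 2.300 m/s².

a ≈ 2.30 m/s²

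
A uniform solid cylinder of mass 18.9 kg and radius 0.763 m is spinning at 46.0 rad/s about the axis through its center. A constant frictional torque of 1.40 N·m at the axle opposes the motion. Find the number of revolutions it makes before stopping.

≈ 662 revolutions

I = ½MR² = (1/2)(18.9)(0.763)² = 5.501 kg·m².
The net torque has magnitude 1.40 N·m, opposing ω.
|α| = τ/I = 1.400/5.501 = 0.2545 rad/s² (deceleration).
ω² = ω₀² − 2|α|θ with ω = 0 ⇒ θ = ω₀²/(2|α|) = 4158 rad = 661.7 rev.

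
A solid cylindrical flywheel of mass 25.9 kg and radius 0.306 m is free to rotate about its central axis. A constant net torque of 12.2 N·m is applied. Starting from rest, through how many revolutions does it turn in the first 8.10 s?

I = ½MR² = (1/2)(25.9)(0.306)² = 1.213 kg·m².
α = τ/I = 12.2/1.213 = 10.06 rad/s².
θ = ½αt² = ½(10.06)(8.10)² = 330.1 rad.
Revolutions = θ/(2π) = 52.53.

≈ 52.5 revolutions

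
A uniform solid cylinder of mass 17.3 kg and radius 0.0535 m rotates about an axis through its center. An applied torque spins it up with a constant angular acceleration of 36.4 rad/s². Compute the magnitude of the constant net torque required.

I = ½MR² = (1/2)(17.3)(0.0535)² = 0.02476 kg·m².
τ = Iα = (0.02476)(36.40) = 0.9012 N·m.

τ ≈ 0.901 N·m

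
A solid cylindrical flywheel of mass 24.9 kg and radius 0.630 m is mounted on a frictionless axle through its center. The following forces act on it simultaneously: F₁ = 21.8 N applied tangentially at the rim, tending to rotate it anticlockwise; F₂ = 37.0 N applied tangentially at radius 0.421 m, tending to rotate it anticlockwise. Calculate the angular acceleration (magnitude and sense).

I = ½MR² = (1/2)(24.9)(0.630)² = 4.941 kg·m².
Taking anticlockwise as positive: τ₁ = +(21.8)(0.630) = +13.73 N·m; τ₂ = +(37.0)(0.421) = +15.58 N·m.
Net torque τ = 29.31 N·m.
α = τ/I = 29.31/4.941 = 5.932 rad/s².

α ≈ 5.93 rad/s², anticlockwise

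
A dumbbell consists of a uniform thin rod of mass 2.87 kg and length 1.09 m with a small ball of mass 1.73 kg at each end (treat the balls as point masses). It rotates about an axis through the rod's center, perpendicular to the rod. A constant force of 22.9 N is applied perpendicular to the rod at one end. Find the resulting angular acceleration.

I_rod = (1/12)ML² = (1/12)(2.87)(1.09)² = 0.2842 kg·m².
I_balls = 2·m·(L/2)² = 2(1.73)(0.5450)² = 1.028 kg·m².
Total I = 1.312 kg·m².
τ = F·(L/2) = (22.9)(0.545) = 12.48 N·m.
α = τ/I = 12.48/1.312 = 9.514 rad/s².

α ≈ 9.51 rad/s²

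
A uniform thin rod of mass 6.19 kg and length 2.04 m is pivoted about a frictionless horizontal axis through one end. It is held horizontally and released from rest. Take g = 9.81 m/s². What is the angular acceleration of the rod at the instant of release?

α ≈ 7.21 rad/s²

About the pivot, I = (1/3)ML² = (1/3)(6.19)(2.04)² = 8.587 kg·m².
The weight acts at the center, a distance L/2 = 1.020 m from the pivot; τ = Mg(L/2) = 61.94 N·m.
α = τ/I = 61.94/8.587 = 7.213 rad/s².
(Equivalently α = (3g/(2L)) = 7.213 rad/s².)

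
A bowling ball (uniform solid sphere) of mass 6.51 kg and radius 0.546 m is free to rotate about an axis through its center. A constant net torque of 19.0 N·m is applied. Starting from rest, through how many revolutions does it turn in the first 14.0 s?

≈ 382 revolutions

I = (2/5)MR² = (2/5)(6.51)(0.546)² = 0.7763 kg·m².
α = τ/I = 19.0/0.7763 = 24.48 rad/s².
θ = ½αt² = ½(24.48)(14.0)² = 2399 rad.
Revolutions = θ/(2π) = 381.7.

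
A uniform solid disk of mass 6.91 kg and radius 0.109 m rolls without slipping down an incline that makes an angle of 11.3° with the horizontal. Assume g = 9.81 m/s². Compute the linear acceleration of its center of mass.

a ≈ 1.28 m/s²

Translation along the incline: Mg sinθ − f = Ma.
Rotation about the center: fR = Iα with I = ½MR². No-slip gives a = αR, so f = (I/R²)a = (1/2)M a.
Substituting: Mg sinθ = (1 + 0.5000)Ma, so a = g sinθ/(1 + 0.5000) = (9.81) sin 11.3° / 1.500 = 1.281 m/s².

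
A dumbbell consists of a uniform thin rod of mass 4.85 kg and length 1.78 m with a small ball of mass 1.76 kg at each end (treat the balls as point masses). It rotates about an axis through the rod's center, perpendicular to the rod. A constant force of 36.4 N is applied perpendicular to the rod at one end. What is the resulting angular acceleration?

I_rod = (1/12)ML² = (1/12)(4.85)(1.78)² = 1.281 kg·m².
I_balls = 2·m·(L/2)² = 2(1.76)(0.8900)² = 2.788 kg·m².
Total I = 4.069 kg·m².
τ = F·(L/2) = (36.4)(0.890) = 32.40 N·m.
α = τ/I = 32.40/4.069 = 7.962 rad/s².

α ≈ 7.96 rad/s²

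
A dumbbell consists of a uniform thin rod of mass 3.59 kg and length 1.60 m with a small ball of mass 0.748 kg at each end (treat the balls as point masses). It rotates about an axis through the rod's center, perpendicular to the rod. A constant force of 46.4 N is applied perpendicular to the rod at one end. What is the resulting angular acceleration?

I_rod = (1/12)ML² = (1/12)(3.59)(1.60)² = 0.7659 kg·m².
I_balls = 2·m·(L/2)² = 2(0.748)(0.8000)² = 0.9574 kg·m².
Total I = 1.723 kg·m².
τ = F·(L/2) = (46.4)(0.800) = 37.12 N·m.
α = τ/I = 37.12/1.723 = 21.54 rad/s².

α ≈ 21.5 rad/s²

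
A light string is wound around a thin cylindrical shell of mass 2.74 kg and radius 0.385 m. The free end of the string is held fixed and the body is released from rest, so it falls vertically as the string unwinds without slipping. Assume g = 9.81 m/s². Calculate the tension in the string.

Translation: Mg − T = Ma. Rotation about the center: TR = Iα with I = MR².
With a = αR: T = (I/R²)a = M a, so Mg = (1 + 1.000)Ma.
a = g/(1 + 1.000) = 9.81/2.000 = 4.905 m/s².
T = 1.000·M·a = (1.000)(2.74)(4.905) = 13.44 N.

T ≈ 13.4 N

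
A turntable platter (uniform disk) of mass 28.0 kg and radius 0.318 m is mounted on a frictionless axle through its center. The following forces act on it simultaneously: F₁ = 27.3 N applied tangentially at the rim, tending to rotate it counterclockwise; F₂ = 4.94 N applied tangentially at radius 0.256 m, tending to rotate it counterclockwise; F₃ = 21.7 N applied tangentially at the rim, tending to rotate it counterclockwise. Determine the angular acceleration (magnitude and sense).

α ≈ 11.9 rad/s², counterclockwise

I = ½MR² = (1/2)(28.0)(0.318)² = 1.416 kg·m².
Taking counterclockwise as positive: τ₁ = +(27.3)(0.318) = +8.681 N·m; τ₂ = +(4.94)(0.256) = +1.265 N·m; τ₃ = +(21.7)(0.318) = +6.901 N·m.
Net torque τ = 16.85 N·m.
α = τ/I = 16.85/1.416 = 11.90 rad/s².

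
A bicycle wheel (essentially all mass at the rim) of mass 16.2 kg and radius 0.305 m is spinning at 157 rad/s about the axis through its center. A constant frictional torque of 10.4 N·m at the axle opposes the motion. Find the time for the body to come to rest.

I = MR² = (16.2)(0.305)² = 1.507 kg·m².
The net torque has magnitude 10.4 N·m, opposing ω.
|α| = τ/I = 10.40/1.507 = 6.901 rad/s² (deceleration).
0 = ω₀ − |α|t ⇒ t = ω₀/|α| = 157/6.901 = 22.75 s.

t ≈ 22.7 s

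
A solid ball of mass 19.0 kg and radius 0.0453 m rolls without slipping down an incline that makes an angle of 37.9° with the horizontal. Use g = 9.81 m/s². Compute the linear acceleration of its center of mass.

Translation along the incline: Mg sinθ − f = Ma.
Rotation about the center: fR = Iα with I = (2/5)MR². No-slip gives a = αR, so f = (I/R²)a = (2/5)M a.
Substituting: Mg sinθ = (1 + 0.4000)Ma, so a = g sinθ/(1 + 0.4000) = (9.81) sin 37.9° / 1.400 = 4.304 m/s².

a ≈ 4.30 m/s²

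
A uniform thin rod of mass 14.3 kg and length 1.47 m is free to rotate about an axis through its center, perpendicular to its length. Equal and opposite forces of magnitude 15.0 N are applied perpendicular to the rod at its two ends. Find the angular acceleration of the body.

α ≈ 8.56 rad/s²

I = (1/12)ML² = (1/12)(14.3)(1.47)² = 2.575 kg·m².
The couple gives τ = F·(L/2) + F·(L/2) = F L = (15.0)(1.47) = 22.05 N·m.
Newton's second law for rotation, τ = Iα, gives α = τ/I = 22.05/2.575 = 8.563 rad/s².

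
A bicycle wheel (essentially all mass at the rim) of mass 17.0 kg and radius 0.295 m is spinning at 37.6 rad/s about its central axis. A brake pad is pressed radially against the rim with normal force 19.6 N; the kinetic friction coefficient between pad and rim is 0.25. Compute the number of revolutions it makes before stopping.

≈ 115 revolutions

I = MR² = (17.0)(0.295)² = 1.479 kg·m².
Friction force f = μN = (0.25)(19.6) = 4.900 N at the rim; torque magnitude τ = fR = 1.446 N·m, opposing ω.
|α| = τ/I = 1.446/1.479 = 0.9771 rad/s² (deceleration).
ω² = ω₀² − 2|α|θ with ω = 0 ⇒ θ = ω₀²/(2|α|) = 723.5 rad = 115.1 rev.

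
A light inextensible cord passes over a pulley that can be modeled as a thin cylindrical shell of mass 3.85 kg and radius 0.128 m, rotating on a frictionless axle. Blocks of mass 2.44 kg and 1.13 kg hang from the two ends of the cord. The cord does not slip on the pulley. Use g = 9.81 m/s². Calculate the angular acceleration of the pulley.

α ≈ 13.5 rad/s²

I = MR² = (3.85)(0.128)² = 0.06308 kg·m².
Heavier block: m₁g − T₁ = m₁a. Lighter block: T₂ − m₂g = m₂a.
Pulley: (T₁ − T₂)R = Iα = I(a/R), so T₁ − T₂ = (I/R²)a = 1·M_p a = 3.850·a.
Adding the three: (m₁ − m₂)g = (m₁ + m₂ + 3.850)a, so a = (2.44 − 1.13)(9.81)/(2.44 + 1.13 + 3.850) = 1.732 m/s².
α = a/R = 1.732/0.128 = 13.53 rad/s².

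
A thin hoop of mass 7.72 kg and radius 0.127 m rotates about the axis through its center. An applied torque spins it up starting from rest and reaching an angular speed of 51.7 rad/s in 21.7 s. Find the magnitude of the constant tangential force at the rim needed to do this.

F ≈ 2.34 N

I = MR² = (7.72)(0.127)² = 0.1245 kg·m².
α = Δω/Δt = (51.7 − 0)/21.7 = 2.382 rad/s².
The required torque is τ = Iα = (0.1245)(2.382) = 0.2967 N·m.
A tangential force at the rim gives τ = FR, so F = τ/R = 0.2967/0.127 = 2.336 N.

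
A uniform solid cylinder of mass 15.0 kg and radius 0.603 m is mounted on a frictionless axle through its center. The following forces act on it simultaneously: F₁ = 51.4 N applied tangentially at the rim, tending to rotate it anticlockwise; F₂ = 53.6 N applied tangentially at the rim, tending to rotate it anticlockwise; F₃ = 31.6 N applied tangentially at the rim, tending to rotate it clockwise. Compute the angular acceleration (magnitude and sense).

α ≈ 16.2 rad/s², anticlockwise

I = ½MR² = (1/2)(15.0)(0.603)² = 2.727 kg·m².
Taking anticlockwise as positive: τ₁ = +(51.4)(0.603) = +30.99 N·m; τ₂ = +(53.6)(0.603) = +32.32 N·m; τ₃ = −(31.6)(0.603) = −19.05 N·m.
Net torque τ = 44.26 N·m.
α = τ/I = 44.26/2.727 = 16.23 rad/s².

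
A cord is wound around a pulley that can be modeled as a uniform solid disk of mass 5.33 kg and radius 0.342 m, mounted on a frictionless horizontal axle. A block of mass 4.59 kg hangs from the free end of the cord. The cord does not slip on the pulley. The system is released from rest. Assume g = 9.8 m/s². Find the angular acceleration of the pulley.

I = ½MR² = (1/2)(5.33)(0.342)² = 0.3117 kg·m².
Block: mg − T = ma. Pulley: TR = Iα. No-slip: a = αR, so T = (I/R²)a = 2.665·a.
Then mg = (m + 2.665)a, so a = (4.59)(9.8)/(4.59 + 2.665) = 6.200 m/s².
α = a/R = 6.200/0.342 = 18.13 rad/s².

α ≈ 18.1 rad/s²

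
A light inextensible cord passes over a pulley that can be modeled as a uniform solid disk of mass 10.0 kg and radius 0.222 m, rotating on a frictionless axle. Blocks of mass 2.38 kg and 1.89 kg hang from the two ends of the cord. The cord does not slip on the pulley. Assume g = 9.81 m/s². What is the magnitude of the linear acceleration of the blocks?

a ≈ 0.519 m/s²

I = ½MR² = (1/2)(10.0)(0.222)² = 0.2464 kg·m².
Heavier block: m₁g − T₁ = m₁a. Lighter block: T₂ − m₂g = m₂a.
Pulley: (T₁ − T₂)R = Iα = I(a/R), so T₁ − T₂ = (I/R²)a = (1/2)M_p a = 5.000·a.
Adding the three: (m₁ − m₂)g = (m₁ + m₂ + 5.000)a, so a = (2.38 − 1.89)(9.81)/(2.38 + 1.89 + 5.000) = 0.5185 m/s².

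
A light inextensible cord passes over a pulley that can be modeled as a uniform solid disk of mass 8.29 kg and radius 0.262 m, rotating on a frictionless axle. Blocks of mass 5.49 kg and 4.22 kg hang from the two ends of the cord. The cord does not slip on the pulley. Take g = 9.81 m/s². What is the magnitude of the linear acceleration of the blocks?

a ≈ 0.899 m/s²

I = ½MR² = (1/2)(8.29)(0.262)² = 0.2845 kg·m².
Heavier block: m₁g − T₁ = m₁a. Lighter block: T₂ − m₂g = m₂a.
Pulley: (T₁ − T₂)R = Iα = I(a/R), so T₁ − T₂ = (I/R²)a = (1/2)M_p a = 4.145·a.
Adding the three: (m₁ − m₂)g = (m₁ + m₂ + 4.145)a, so a = (5.49 − 4.22)(9.81)/(5.49 + 4.22 + 4.145) = 0.8992 m/s².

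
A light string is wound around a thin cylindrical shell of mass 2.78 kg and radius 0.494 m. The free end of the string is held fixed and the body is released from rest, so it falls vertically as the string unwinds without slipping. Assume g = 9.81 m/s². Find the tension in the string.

Translation: Mg − T = Ma. Rotation about the center: TR = Iα with I = MR².
With a = αR: T = (I/R²)a = M a, so Mg = (1 + 1.000)Ma.
a = g/(1 + 1.000) = 9.81/2.000 = 4.905 m/s².
T = 1.000·M·a = (1.000)(2.78)(4.905) = 13.64 N.

T ≈ 13.6 N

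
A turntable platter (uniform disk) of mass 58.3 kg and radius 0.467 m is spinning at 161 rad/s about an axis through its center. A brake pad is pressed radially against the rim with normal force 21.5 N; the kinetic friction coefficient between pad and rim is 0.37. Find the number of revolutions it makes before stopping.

≈ 3530 revolutions

I = ½MR² = (1/2)(58.3)(0.467)² = 6.357 kg·m².
Friction force f = μN = (0.37)(21.5) = 7.955 N at the rim; torque magnitude τ = fR = 3.715 N·m, opposing ω.
|α| = τ/I = 3.715/6.357 = 0.5844 rad/s² (deceleration).
ω² = ω₀² − 2|α|θ with ω = 0 ⇒ θ = ω₀²/(2|α|) = 22180 rad = 3530 rev.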